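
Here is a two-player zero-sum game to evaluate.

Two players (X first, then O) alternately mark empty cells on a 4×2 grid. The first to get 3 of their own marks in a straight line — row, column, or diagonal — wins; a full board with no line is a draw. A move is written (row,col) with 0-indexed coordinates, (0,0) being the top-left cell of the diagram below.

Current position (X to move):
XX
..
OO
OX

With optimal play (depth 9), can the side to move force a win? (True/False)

p1 X@[XX/../OO/OX]: (1,0)[XX/X./OO/OX]+0* (1,1)[XX/.X/OO/OX]-1
p2 O@[XX/X./OO/OX]: (1,1)[XX/XO/OO/OX]+0*
p3 X@[XX/XO/OO/OX] terminal +0; root [XX/../OO/OX] d9

X winning at [XX/../OO/OX]: False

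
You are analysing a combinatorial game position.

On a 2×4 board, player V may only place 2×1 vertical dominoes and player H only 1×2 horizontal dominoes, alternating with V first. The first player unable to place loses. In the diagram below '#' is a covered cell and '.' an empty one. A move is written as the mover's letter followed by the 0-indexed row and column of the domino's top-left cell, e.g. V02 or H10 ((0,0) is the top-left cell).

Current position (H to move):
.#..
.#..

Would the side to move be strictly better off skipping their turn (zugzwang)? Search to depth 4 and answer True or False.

[.#../.#..] H move#1: H02:+1/.###/.#..*, H12:+1/.#../.###
[.###/.#..] V move#2: V00:-1/####/##..*
[####/##..] H move#3: H12:+1/####/####*
[####/####] end (terminal -1, V#4); searched .#../.#.. to 4
if H skipped the turn, V would face:
~ [.#../.#..] V move#1: V00:-1/##../##.., V02:+1/.##./.##.*, V03:+1/.#.#/.#.#
~ [.##./.##.] end (terminal -1, H#2); searched .#../.#.. to 4
compare (H): move=+1 vs pass=-1

zugzwang(.#../.#.., H) = False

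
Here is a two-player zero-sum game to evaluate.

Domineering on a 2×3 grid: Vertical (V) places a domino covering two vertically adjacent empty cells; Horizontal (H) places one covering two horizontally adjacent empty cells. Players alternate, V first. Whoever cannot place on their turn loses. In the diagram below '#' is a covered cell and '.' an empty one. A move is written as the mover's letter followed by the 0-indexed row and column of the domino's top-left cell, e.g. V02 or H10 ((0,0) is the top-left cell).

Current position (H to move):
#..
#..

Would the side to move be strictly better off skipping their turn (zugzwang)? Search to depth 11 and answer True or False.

[#../#..] H move#1: H01:+1/###/#..*, H11:+1/#../###
[###/#..] end (terminal -1, V#2); searched #../#.. to 11
suppose H passes — search the same position with V to move:
pass> [#../#..] V move#1: V01:+1/##./##.*, V02:+1/#.#/#.#
pass> [##./##.] end (terminal -1, H#2); searched #../#.. to 11
for H: play +1, pass -1

zugzwang(#../#.., H) = False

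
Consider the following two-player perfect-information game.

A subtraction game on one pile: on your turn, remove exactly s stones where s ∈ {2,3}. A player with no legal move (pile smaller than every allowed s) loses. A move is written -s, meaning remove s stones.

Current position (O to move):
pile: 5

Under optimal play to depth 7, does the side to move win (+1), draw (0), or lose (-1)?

p1 O@[5]: -2[3]-1* -3[2]-1
p2 X@[3]: -2[1]+1* -3[0]+1
p3 O@[1] terminal -1; root [5] d7

value(5, O) = -1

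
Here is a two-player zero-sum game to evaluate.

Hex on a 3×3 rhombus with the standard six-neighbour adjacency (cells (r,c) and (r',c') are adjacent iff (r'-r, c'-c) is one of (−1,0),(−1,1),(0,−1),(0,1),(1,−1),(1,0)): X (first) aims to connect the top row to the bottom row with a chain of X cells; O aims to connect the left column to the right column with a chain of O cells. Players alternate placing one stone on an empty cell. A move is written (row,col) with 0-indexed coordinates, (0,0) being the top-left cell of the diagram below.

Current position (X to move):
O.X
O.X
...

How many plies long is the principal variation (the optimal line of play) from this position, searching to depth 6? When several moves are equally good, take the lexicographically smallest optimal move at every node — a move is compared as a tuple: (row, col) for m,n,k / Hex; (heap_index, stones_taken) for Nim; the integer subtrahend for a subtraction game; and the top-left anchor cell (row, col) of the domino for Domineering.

PV length from [O.X/O.X/...]: 5 plies

ply 1, X at O.X/O.X/... | (0,1)=+1→OXX/O.X/...*; (1,1)=+1→O.X/OXX/...; (2,0)=+1→O.X/O.X/X..; (2,1)=+1→O.X/O.X/.X.; (2,2)=+1→O.X/O.X/..X
ply 2, O at OXX/O.X/... | (1,1)=-1→OXX/OOX/...*; (2,0)=-1→OXX/O.X/O..; (2,1)=-1→OXX/O.X/.O.; (2,2)=-1→OXX/O.X/..O
ply 3, X at OXX/OOX/... | (2,0)=+1→OXX/OOX/X..*; (2,1)=+1→OXX/OOX/.X.; (2,2)=+1→OXX/OOX/..X
ply 4, O at OXX/OOX/X.. | (2,1)=-1→OXX/OOX/XO.*; (2,2)=-1→OXX/OOX/X.O
ply 5, X at OXX/OOX/XO. | (2,2)=+1→OXX/OOX/XOX*
ply 6: OXX/OOX/XOX is terminal -1 (O); from O.X/O.X/... depth 6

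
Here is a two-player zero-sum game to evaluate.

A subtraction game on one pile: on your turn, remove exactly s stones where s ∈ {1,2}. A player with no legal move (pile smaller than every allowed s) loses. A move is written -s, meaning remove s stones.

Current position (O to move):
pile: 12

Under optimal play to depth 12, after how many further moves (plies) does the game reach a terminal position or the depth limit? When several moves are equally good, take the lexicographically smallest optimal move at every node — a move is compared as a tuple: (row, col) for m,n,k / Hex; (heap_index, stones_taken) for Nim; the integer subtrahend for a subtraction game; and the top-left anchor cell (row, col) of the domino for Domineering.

p1 O@[12]: -1[11]-1* -2[10]-1
p2 X@[11]: -1[10]-1 -2[9]+1*
p3 O@[9]: -1[8]-1* -2[7]-1
p4 X@[8]: -1[7]-1 -2[6]+1*
p5 O@[6]: -1[5]-1* -2[4]-1
p6 X@[5]: -1[4]-1 -2[3]+1*
p7 O@[3]: -1[2]-1* -2[1]-1
p8 X@[2]: -1[1]-1 -2[0]+1*
p9 O@[0] terminal -1; root [12] d12

PV length from [12]: 8 plies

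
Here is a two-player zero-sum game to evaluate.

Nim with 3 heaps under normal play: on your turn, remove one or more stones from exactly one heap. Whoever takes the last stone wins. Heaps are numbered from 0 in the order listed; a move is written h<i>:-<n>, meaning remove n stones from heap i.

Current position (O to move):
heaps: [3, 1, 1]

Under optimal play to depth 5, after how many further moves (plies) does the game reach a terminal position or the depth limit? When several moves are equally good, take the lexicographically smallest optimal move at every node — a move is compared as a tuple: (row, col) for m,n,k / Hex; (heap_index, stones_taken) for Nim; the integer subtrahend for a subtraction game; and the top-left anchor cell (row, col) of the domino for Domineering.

PV length from [(3,1,1)]: 3 plies

ply 1, O at (3,1,1) | h0:-1=-1→(2,1,1); h0:-2=-1→(1,1,1); h0:-3=+1→(0,1,1)*; h1:-1=-1→(3,0,1); h2:-1=-1→(3,1,0)
ply 2, X at (0,1,1) | h1:-1=-1→(0,0,1)*; h2:-1=-1→(0,1,0)
ply 3, O at (0,0,1) | h2:-1=+1→(0,0,0)*
ply 4: (0,0,0) is terminal -1 (X); from (3,1,1) depth 5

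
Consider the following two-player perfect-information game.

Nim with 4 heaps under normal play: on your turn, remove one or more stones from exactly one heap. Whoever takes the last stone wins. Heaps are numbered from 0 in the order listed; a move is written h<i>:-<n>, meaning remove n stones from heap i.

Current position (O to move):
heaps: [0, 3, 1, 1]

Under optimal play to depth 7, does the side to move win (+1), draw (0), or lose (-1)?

value((0,3,1,1), O) = +1

ply 1, O at (0,3,1,1) | h1:-1=-1→(0,2,1,1); h1:-2=-1→(0,1,1,1); h1:-3=+1→(0,0,1,1)*; h2:-1=-1→(0,3,0,1); h3:-1=-1→(0,3,1,0)
ply 2, X at (0,0,1,1) | h2:-1=-1→(0,0,0,1)*; h3:-1=-1→(0,0,1,0)
ply 3, O at (0,0,0,1) | h3:-1=+1→(0,0,0,0)*
ply 4: (0,0,0,0) is terminal -1 (X); from (0,3,1,1) depth 7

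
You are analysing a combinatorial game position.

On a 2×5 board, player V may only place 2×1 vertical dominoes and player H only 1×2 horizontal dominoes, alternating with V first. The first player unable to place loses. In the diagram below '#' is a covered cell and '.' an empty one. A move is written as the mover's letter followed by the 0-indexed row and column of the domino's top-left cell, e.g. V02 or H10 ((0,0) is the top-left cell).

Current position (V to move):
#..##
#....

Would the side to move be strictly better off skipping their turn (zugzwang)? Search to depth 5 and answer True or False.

[#..##/#....] V move#1: V01:-1/##.##/##..., V02:+1/#.###/#.#..*
[#.###/#.#..] H move#2: H13:-1/#.###/#.###*
[#.###/#.###] V move#3: V01:+1/#####/#####*
[#####/#####] end (terminal -1, H#4); searched #..##/#.... to 5
if V skipped the turn, H would face:
~ [#..##/#....] H move#1: H01:+1/#####/#....*, H11:+1/#..##/###.., H12:-1/#..##/#.##., H13:-1/#..##/#..##
~ [#####/#....] end (terminal -1, V#2); searched #..##/#.... to 5
compare (V): move=+1 vs pass=-1

zugzwang(#..##/#...., V) = False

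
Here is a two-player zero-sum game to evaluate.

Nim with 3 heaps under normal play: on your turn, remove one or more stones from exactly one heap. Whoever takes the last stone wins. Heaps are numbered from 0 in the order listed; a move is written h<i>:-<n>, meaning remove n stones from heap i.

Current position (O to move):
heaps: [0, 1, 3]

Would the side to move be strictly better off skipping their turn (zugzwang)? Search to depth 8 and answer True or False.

[(0,1,3)] O move#1: h1:-1:-1/(0,0,3), h2:-1:-1/(0,1,2), h2:-2:+1/(0,1,1)*, h2:-3:-1/(0,1,0)
[(0,1,1)] X move#2: h1:-1:-1/(0,0,1)*, h2:-1:-1/(0,1,0)
[(0,0,1)] O move#3: h2:-1:+1/(0,0,0)*
[(0,0,0)] end (terminal -1, X#4); searched (0,1,3) to 8
suppose O passes — search the same position with X to move:
pass> [(0,1,3)] X move#1: h1:-1:-1/(0,0,3), h2:-1:-1/(0,1,2), h2:-2:+1/(0,1,1)*, h2:-3:-1/(0,1,0)
pass> [(0,1,1)] O move#2: h1:-1:-1/(0,0,1)*, h2:-1:-1/(0,1,0)
pass> [(0,0,1)] X move#3: h2:-1:+1/(0,0,0)*
pass> [(0,0,0)] end (terminal -1, O#4); searched (0,1,3) to 8
for O: play +1, pass -1

zugzwang((0,1,3), O) = False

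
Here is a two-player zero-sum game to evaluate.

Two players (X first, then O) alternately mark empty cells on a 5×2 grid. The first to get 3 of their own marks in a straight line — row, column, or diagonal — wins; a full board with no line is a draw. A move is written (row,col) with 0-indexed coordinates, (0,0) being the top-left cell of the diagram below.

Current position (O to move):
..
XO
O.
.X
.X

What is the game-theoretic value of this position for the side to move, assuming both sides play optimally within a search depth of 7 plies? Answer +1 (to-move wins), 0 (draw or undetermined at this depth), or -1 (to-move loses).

value(../XO/O./.X/.X, O) = 0

p1 O@[../XO/O./.X/.X]: (0,0)[O./XO/O./.X/.X]-1 (0,1)[.O/XO/O./.X/.X]-1 (2,1)[../XO/OO/.X/.X]+0* (3,0)[../XO/O./OX/.X]-1 (4,0)[../XO/O./.X/OX]-1
p2 X@[../XO/OO/.X/.X]: (0,0)[X./XO/OO/.X/.X]-1 (0,1)[.X/XO/OO/.X/.X]+0* (3,0)[../XO/OO/XX/.X]-1 (4,0)[../XO/OO/.X/XX]-1
p3 O@[.X/XO/OO/.X/.X]: (0,0)[OX/XO/OO/.X/.X]+0* (3,0)[.X/XO/OO/OX/.X]+0 (4,0)[.X/XO/OO/.X/OX]+0
p4 X@[OX/XO/OO/.X/.X]: (3,0)[OX/XO/OO/XX/.X]+0* (4,0)[OX/XO/OO/.X/XX]+0
p5 O@[OX/XO/OO/XX/.X]: (4,0)[OX/XO/OO/XX/OX]+0*
p6 X@[OX/XO/OO/XX/OX] terminal +0; root [../XO/O./.X/.X] d7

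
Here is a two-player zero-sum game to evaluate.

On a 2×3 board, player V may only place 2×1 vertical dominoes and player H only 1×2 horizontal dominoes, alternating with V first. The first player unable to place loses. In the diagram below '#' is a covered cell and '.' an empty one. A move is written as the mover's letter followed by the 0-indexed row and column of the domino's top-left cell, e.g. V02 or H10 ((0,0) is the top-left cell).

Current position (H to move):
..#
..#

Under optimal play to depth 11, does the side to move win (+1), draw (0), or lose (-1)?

[..#/..#] H move#1: H00:+1/###/..#*, H10:+1/..#/###
[###/..#] end (terminal -1, V#2); searched ..#/..# to 11

value(..#/..#, H) = +1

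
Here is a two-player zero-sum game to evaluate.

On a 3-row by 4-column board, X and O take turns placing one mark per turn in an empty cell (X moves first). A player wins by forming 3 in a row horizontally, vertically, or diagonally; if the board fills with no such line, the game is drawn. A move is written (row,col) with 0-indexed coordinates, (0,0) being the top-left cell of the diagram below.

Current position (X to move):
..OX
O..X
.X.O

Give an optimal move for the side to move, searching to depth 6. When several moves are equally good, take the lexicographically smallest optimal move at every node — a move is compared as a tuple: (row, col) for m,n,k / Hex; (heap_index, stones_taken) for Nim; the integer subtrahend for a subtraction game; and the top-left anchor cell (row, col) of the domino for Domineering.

X's best at [..OX/O..X/.X.O]: (0,1)

ply 1, X at ..OX/O..X/.X.O | (0,0)=-1→X.OX/O..X/.X.O; (0,1)=+1→.XOX/O..X/.X.O*; (1,1)=+1→..OX/OX.X/.X.O; (1,2)=+1→..OX/O.XX/.X.O; (2,0)=+1→..OX/O..X/XX.O; (2,2)=+1→..OX/O..X/.XXO
ply 2, O at .XOX/O..X/.X.O | (0,0)=-1→OXOX/O..X/.X.O*; (1,1)=-1→.XOX/OO.X/.X.O; (1,2)=-1→.XOX/O.OX/.X.O; (2,0)=-1→.XOX/O..X/OX.O; (2,2)=-1→.XOX/O..X/.XOO
ply 3, X at OXOX/O..X/.X.O | (1,1)=+1→OXOX/OX.X/.X.O*; (1,2)=+1→OXOX/O.XX/.X.O; (2,0)=+1→OXOX/O..X/XX.O; (2,2)=-1→OXOX/O..X/.XXO
ply 4: OXOX/OX.X/.X.O is terminal -1 (O); from ..OX/O..X/.X.O depth 6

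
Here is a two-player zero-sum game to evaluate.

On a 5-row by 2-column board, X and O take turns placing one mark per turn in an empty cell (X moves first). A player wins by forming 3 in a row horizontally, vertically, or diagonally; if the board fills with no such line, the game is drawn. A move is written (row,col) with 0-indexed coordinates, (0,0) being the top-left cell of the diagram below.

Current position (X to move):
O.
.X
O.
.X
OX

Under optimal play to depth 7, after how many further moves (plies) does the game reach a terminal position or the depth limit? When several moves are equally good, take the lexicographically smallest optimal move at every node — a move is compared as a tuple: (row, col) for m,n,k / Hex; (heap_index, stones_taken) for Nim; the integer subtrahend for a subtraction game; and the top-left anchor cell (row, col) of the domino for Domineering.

ply 1, X at O./.X/O./.X/OX | (0,1)=-1→OX/.X/O./.X/OX; (1,0)=-1→O./XX/O./.X/OX; (2,1)=+1→O./.X/OX/.X/OX*; (3,0)=-1→O./.X/O./XX/OX
ply 2: O./.X/OX/.X/OX is terminal -1 (O); from O./.X/O./.X/OX depth 7

PV length from [O./.X/O./.X/OX]: 1 ply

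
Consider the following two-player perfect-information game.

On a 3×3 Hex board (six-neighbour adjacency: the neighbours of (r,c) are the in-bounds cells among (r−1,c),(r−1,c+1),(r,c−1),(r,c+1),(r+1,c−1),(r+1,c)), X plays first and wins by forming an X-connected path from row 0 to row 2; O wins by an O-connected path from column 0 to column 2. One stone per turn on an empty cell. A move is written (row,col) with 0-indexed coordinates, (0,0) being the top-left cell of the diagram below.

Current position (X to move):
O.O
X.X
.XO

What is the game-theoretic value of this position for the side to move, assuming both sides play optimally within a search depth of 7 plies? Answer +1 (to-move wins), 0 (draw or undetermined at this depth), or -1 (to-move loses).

value(O.O/X.X/.XO, X) = +1

p1 X@[O.O/X.X/.XO]: (0,1)[OXO/X.X/.XO]+1* (1,1)[O.O/XXX/.XO]-1 (2,0)[O.O/X.X/XXO]-1
p2 O@[OXO/X.X/.XO]: (1,1)[OXO/XOX/.XO]-1* (2,0)[OXO/X.X/OXO]-1
p3 X@[OXO/XOX/.XO]: (2,0)[OXO/XOX/XXO]+1*
p4 O@[OXO/XOX/XXO] terminal -1; root [O.O/X.X/.XO] d7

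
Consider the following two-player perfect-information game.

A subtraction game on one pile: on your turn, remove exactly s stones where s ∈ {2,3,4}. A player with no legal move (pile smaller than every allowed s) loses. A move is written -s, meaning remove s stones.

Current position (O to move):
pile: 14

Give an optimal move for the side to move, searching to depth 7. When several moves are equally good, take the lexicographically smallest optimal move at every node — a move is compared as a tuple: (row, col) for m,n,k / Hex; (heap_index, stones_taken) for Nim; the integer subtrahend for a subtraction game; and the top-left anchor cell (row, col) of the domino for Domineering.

p1 O@[14]: -2[12]+1* -3[11]-1 -4[10]-1
p2 X@[12]: -2[10]-1* -3[9]-1 -4[8]-1
p3 O@[10]: -2[8]-1 -3[7]+1* -4[6]+1
p4 X@[7]: -2[5]-1* -3[4]-1 -4[3]-1
p5 O@[5]: -2[3]-1 -3[2]-1 -4[1]+1*
p6 X@[1] terminal -1; root [14] d7

O's best at [14]: -2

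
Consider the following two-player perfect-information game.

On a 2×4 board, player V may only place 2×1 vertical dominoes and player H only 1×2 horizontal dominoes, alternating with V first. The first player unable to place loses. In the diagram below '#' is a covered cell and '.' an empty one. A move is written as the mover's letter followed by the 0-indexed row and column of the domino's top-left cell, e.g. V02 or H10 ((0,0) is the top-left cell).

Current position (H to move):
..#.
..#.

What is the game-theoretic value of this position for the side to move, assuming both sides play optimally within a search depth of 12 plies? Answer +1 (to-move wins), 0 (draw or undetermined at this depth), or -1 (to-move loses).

ply 1, H at ..#./..#. | H00=+1→###./..#.*; H10=+1→..#./###.
ply 2, V at ###./..#. | V03=-1→####/..##*
ply 3, H at ####/..## | H10=+1→####/####*
ply 4: ####/#### is terminal -1 (V); from ..#./..#. depth 12

value(..#./..#., H) = +1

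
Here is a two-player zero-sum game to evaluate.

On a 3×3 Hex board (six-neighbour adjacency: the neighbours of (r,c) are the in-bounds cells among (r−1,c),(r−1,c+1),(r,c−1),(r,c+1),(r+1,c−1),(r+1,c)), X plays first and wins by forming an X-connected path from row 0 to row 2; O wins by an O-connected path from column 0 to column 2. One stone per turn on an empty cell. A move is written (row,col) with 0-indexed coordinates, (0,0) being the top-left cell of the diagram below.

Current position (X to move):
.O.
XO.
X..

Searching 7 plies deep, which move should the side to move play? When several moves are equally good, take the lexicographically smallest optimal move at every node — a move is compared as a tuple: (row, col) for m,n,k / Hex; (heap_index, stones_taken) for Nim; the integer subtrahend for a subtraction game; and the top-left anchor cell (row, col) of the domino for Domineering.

X's best at [.O./XO./X..]: (0,0)

[.O./XO./X..] X move#1: (0,0):+1/XO./XO./X..*, (0,2):+1/.OX/XO./X.., (1,2):+1/.O./XOX/X.., (2,1):-1/.O./XO./XX., (2,2):-1/.O./XO./X.X
[XO./XO./X..] end (terminal -1, O#2); searched .O./XO./X.. to 7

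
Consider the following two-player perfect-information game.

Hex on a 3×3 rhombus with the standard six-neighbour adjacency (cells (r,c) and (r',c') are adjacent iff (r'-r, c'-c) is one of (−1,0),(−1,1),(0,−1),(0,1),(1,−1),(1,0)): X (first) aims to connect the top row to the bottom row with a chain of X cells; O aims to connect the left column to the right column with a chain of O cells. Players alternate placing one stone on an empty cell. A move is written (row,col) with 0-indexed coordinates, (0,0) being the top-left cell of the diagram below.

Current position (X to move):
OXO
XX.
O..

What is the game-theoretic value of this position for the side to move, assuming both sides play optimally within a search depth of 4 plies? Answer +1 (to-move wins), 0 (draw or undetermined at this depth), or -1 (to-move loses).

value(OXO/XX./O.., X) = +1

p1 X@[OXO/XX./O..]: (1,2)[OXO/XXX/O..]+1* (2,1)[OXO/XX./OX.]+1 (2,2)[OXO/XX./O.X]+1
p2 O@[OXO/XXX/O..]: (2,1)[OXO/XXX/OO.]-1* (2,2)[OXO/XXX/O.O]-1
p3 X@[OXO/XXX/OO.]: (2,2)[OXO/XXX/OOX]+1*
p4 O@[OXO/XXX/OOX] terminal -1; root [OXO/XX./O..] d4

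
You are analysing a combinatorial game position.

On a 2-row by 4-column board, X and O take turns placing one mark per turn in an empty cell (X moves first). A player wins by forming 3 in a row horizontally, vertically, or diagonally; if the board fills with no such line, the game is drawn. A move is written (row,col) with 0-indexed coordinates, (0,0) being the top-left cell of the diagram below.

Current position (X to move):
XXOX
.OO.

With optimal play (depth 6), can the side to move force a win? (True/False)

[XXOX/.OO.] X move#1: (1,0):-1/XXOX/XOO.*, (1,3):-1/XXOX/.OOX
[XXOX/XOO.] O move#2: (1,3):+1/XXOX/XOOO*
[XXOX/XOOO] end (terminal -1, X#3); searched XXOX/.OO. to 6

X winning at [XXOX/.OO.]: False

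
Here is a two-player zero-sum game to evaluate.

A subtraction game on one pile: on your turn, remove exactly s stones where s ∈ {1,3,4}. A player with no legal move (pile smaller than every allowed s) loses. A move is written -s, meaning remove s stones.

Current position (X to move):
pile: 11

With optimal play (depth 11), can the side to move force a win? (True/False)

p1 X@[11]: -1[10]-1 -3[8]-1 -4[7]+1*
p2 O@[7]: -1[6]-1* -3[4]-1 -4[3]-1
p3 X@[6]: -1[5]-1 -3[3]-1 -4[2]+1*
p4 O@[2]: -1[1]-1*
p5 X@[1]: -1[0]+1*
p6 O@[0] terminal -1; root [11] d11

X winning at [11]: True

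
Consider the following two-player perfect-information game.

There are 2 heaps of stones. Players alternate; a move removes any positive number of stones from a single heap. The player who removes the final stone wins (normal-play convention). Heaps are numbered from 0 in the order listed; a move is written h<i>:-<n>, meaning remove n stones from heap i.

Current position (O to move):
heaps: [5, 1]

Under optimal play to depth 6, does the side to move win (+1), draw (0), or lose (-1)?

value((5,1), O) = +1

p1 O@[(5,1)]: h0:-1[(4,1)]-1 h0:-2[(3,1)]-1 h0:-3[(2,1)]-1 h0:-4[(1,1)]+1* h0:-5[(0,1)]-1 h1:-1[(5,0)]-1
p2 X@[(1,1)]: h0:-1[(0,1)]-1* h1:-1[(1,0)]-1
p3 O@[(0,1)]: h1:-1[(0,0)]+1*
p4 X@[(0,0)] terminal -1; root [(5,1)] d6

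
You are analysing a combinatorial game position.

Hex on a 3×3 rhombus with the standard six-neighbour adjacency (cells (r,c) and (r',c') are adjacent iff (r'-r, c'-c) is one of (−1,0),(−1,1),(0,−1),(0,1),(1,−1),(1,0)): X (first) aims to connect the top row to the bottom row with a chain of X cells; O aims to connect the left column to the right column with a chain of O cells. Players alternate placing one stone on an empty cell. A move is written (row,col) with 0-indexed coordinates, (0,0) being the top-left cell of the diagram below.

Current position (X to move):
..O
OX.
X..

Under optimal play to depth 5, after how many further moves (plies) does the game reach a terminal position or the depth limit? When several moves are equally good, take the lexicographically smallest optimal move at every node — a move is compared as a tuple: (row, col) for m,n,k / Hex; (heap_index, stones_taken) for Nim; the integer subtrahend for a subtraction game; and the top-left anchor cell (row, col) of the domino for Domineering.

p1 X@[..O/OX./X..]: (0,0)[X.O/OX./X..]-1 (0,1)[.XO/OX./X..]+1* (1,2)[..O/OXX/X..]-1 (2,1)[..O/OX./XX.]-1 (2,2)[..O/OX./X.X]-1
p2 O@[.XO/OX./X..] terminal -1; root [..O/OX./X..] d5

PV length from [..O/OX./X..]: 1 ply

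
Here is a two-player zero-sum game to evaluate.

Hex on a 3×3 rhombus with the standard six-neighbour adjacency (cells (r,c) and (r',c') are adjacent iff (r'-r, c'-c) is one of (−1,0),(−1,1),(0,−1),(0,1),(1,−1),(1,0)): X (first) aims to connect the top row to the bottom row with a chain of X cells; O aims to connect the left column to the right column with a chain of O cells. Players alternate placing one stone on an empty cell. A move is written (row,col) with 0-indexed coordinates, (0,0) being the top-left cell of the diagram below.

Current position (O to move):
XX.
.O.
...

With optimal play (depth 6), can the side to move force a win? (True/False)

O winning at [XX./.O./...]: True

[XX./.O./...] O move#1: (0,2):+1/XXO/.O./...*, (1,0):+1/XX./OO./..., (1,2):+1/XX./.OO/..., (2,0):+1/XX./.O./O.., (2,1):+1/XX./.O./.O., (2,2):+1/XX./.O./..O
[XXO/.O./...] X move#2: (1,0):-1/XXO/XO./...*, (1,2):-1/XXO/.OX/..., (2,0):-1/XXO/.O./X.., (2,1):-1/XXO/.O./.X., (2,2):-1/XXO/.O./..X
[XXO/XO./...] O move#3: (1,2):-1/XXO/XOO/..., (2,0):+1/XXO/XO./O..*, (2,1):-1/XXO/XO./.O., (2,2):-1/XXO/XO./..O
[XXO/XO./O..] end (terminal -1, X#4); searched XX./.O./... to 6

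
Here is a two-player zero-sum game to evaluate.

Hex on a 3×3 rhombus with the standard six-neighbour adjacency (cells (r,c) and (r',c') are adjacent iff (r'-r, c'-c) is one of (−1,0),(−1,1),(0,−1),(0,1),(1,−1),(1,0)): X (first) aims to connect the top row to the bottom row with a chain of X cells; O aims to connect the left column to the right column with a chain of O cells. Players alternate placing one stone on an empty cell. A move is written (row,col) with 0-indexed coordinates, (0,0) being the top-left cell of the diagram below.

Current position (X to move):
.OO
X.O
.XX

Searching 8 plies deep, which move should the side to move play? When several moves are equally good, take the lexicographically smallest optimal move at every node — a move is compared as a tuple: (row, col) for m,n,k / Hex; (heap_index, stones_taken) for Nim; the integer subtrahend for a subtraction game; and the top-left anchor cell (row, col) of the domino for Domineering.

X's best at [.OO/X.O/.XX]: (0,0)

[.OO/X.O/.XX] X move#1: (0,0):+1/XOO/X.O/.XX*, (1,1):-1/.OO/XXO/.XX, (2,0):-1/.OO/X.O/XXX
[XOO/X.O/.XX] O move#2: (1,1):-1/XOO/XOO/.XX*, (2,0):-1/XOO/X.O/OXX
[XOO/XOO/.XX] X move#3: (2,0):+1/XOO/XOO/XXX*
[XOO/XOO/XXX] end (terminal -1, O#4); searched .OO/X.O/.XX to 8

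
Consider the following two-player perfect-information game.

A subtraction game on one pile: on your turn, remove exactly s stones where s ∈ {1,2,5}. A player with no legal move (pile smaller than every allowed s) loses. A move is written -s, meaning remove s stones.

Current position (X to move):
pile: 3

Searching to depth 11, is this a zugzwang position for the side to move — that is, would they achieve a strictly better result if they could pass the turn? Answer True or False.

zugzwang(3, X) = True

ply 1, X at 3 | -1=-1→2*; -2=-1→1
ply 2, O at 2 | -1=-1→1; -2=+1→0*
ply 3: 0 is terminal -1 (X); from 3 depth 11
pass branch (O moves first from the same position):
  | ply 1, O at 3 | -1=-1→2*; -2=-1→1
  | ply 2, X at 2 | -1=-1→1; -2=+1→0*
  | ply 3: 0 is terminal -1 (O); from 3 depth 11
X moving scores -1; X passing scores +1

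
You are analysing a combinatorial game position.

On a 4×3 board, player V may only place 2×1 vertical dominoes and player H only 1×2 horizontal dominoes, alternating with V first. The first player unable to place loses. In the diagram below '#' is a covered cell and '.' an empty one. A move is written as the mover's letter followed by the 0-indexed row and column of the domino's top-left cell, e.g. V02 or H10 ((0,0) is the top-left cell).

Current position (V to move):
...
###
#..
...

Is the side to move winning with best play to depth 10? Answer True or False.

V winning at [.../###/#../...]: True

[.../###/#../...] V move#1: V21:+1/.../###/##./.#.*, V22:-1/.../###/#.#/..#
[.../###/##./.#.] H move#2: H00:-1/##./###/##./.#.*, H01:-1/.##/###/##./.#.
[##./###/##./.#.] V move#3: V22:+1/##./###/###/.##*
[##./###/###/.##] end (terminal -1, H#4); searched .../###/#../... to 10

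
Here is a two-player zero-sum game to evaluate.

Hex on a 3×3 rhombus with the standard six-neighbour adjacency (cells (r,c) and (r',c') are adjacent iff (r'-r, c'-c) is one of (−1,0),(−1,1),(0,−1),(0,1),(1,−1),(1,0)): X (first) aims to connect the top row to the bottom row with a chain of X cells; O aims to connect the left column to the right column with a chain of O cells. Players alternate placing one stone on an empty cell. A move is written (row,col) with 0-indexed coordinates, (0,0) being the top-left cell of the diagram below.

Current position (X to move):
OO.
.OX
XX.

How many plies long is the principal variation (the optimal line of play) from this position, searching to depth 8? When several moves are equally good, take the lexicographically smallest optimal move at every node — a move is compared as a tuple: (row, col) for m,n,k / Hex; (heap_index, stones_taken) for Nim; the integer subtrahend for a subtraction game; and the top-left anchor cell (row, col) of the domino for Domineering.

PV length from [OO./.OX/XX.]: 1 ply

p1 X@[OO./.OX/XX.]: (0,2)[OOX/.OX/XX.]+1* (1,0)[OO./XOX/XX.]-1 (2,2)[OO./.OX/XXX]-1
p2 O@[OOX/.OX/XX.] terminal -1; root [OO./.OX/XX.] d8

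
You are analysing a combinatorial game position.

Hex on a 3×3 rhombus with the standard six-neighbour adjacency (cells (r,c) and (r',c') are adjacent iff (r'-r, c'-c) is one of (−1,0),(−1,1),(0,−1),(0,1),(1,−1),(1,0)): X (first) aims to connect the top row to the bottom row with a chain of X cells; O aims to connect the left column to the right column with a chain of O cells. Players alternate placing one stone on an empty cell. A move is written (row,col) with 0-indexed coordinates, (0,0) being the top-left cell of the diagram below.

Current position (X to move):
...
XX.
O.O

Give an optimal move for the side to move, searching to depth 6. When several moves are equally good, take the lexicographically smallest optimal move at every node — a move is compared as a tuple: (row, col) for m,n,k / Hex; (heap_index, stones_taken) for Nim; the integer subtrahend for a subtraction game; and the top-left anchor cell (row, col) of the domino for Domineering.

p1 X@[.../XX./O.O]: (0,0)[X../XX./O.O]-1 (0,1)[.X./XX./O.O]-1 (0,2)[..X/XX./O.O]-1 (1,2)[.../XXX/O.O]-1 (2,1)[.../XX./OXO]+1*
p2 O@[.../XX./OXO]: (0,0)[O../XX./OXO]-1* (0,1)[.O./XX./OXO]-1 (0,2)[..O/XX./OXO]-1 (1,2)[.../XXO/OXO]-1
p3 X@[O../XX./OXO]: (0,1)[OX./XX./OXO]+1* (0,2)[O.X/XX./OXO]+1 (1,2)[O../XXX/OXO]+1
p4 O@[OX./XX./OXO] terminal -1; root [.../XX./O.O] d6

X's best at [.../XX./O.O]: (2,1)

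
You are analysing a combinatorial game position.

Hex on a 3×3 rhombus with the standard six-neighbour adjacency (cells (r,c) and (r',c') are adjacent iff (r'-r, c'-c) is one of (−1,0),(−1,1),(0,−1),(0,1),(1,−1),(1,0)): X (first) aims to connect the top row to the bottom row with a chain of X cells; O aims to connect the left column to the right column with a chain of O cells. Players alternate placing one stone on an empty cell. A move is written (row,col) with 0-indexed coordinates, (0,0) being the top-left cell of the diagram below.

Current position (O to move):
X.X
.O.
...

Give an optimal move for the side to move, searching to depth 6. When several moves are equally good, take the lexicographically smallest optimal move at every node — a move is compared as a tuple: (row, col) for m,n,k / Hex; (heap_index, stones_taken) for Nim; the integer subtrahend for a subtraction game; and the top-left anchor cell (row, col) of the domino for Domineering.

p1 O@[X.X/.O./...]: (0,1)[XOX/.O./...]-1 (1,0)[X.X/OO./...]-1 (1,2)[X.X/.OO/...]+1* (2,0)[X.X/.O./O..]-1 (2,1)[X.X/.O./.O.]+1 (2,2)[X.X/.O./..O]+1
p2 X@[X.X/.OO/...]: (0,1)[XXX/.OO/...]-1* (1,0)[X.X/XOO/...]-1 (2,0)[X.X/.OO/X..]-1 (2,1)[X.X/.OO/.X.]-1 (2,2)[X.X/.OO/..X]-1
p3 O@[XXX/.OO/...]: (1,0)[XXX/OOO/...]+1* (2,0)[XXX/.OO/O..]+1 (2,1)[XXX/.OO/.O.]+1 (2,2)[XXX/.OO/..O]+1
p4 X@[XXX/OOO/...] terminal -1; root [X.X/.O./...] d6

O's best at [X.X/.O./...]: (1,2)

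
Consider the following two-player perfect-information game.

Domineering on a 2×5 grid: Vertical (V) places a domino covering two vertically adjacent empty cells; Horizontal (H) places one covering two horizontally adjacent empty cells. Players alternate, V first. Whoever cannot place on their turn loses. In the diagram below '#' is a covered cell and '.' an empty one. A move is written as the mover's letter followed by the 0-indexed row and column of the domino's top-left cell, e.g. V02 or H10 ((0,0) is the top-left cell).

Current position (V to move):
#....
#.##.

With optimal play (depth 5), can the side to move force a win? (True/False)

p1 V@[#..../#.##.]: V01[##.../####.]-1* V04[#...#/#.###]-1
p2 H@[##.../####.]: H02[####./####.]-1 H03[##.##/####.]+1*
p3 V@[##.##/####.] terminal -1; root [#..../#.##.] d5

V winning at [#..../#.##.]: False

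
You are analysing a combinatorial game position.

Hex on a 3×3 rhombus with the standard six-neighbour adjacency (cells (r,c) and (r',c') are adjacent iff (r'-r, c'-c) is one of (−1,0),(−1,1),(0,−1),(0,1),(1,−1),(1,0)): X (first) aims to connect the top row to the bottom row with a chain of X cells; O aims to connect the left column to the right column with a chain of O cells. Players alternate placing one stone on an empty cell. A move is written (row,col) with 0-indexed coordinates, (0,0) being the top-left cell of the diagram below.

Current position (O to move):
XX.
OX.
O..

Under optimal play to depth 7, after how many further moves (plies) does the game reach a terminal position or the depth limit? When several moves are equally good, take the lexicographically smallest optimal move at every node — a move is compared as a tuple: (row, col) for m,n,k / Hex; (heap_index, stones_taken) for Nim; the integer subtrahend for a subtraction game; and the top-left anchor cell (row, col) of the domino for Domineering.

p1 O@[XX./OX./O..]: (0,2)[XXO/OX./O..]-1 (1,2)[XX./OXO/O..]-1 (2,1)[XX./OX./OO.]+1* (2,2)[XX./OX./O.O]-1
p2 X@[XX./OX./OO.]: (0,2)[XXX/OX./OO.]-1* (1,2)[XX./OXX/OO.]-1 (2,2)[XX./OX./OOX]-1
p3 O@[XXX/OX./OO.]: (1,2)[XXX/OXO/OO.]+1* (2,2)[XXX/OX./OOO]+1
p4 X@[XXX/OXO/OO.] terminal -1; root [XX./OX./O..] d7

PV length from [XX./OX./O..]: 3 plies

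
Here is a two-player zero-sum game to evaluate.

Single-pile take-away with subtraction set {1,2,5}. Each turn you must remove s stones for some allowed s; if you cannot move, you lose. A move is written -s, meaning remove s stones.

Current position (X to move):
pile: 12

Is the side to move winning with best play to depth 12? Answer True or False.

X winning at [12]: False

p1 X@[12]: -1[11]-1* -2[10]-1 -5[7]-1
p2 O@[11]: -1[10]-1 -2[9]+1* -5[6]+1
p3 X@[9]: -1[8]-1* -2[7]-1 -5[4]-1
p4 O@[8]: -1[7]-1 -2[6]+1* -5[3]+1
p5 X@[6]: -1[5]-1* -2[4]-1 -5[1]-1
p6 O@[5]: -1[4]-1 -2[3]+1* -5[0]+1
p7 X@[3]: -1[2]-1* -2[1]-1
p8 O@[2]: -1[1]-1 -2[0]+1*
p9 X@[0] terminal -1; root [12] d12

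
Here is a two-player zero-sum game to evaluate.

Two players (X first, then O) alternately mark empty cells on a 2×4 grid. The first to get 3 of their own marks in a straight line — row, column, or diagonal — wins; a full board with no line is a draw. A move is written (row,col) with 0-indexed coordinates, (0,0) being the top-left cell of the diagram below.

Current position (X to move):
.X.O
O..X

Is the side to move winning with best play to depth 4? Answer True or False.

ply 1, X at .X.O/O..X | (0,0)=+0→XX.O/O..X*; (0,2)=+0→.XXO/O..X; (1,1)=+0→.X.O/OX.X; (1,2)=+0→.X.O/O.XX
ply 2, O at XX.O/O..X | (0,2)=+0→XXOO/O..X*; (1,1)=-1→XX.O/OO.X; (1,2)=-1→XX.O/O.OX
ply 3, X at XXOO/O..X | (1,1)=+0→XXOO/OX.X*; (1,2)=+0→XXOO/O.XX
ply 4, O at XXOO/OX.X | (1,2)=+0→XXOO/OXOX*
ply 5: XXOO/OXOX is terminal +0 (X); from .X.O/O..X depth 4

X winning at [.X.O/O..X]: False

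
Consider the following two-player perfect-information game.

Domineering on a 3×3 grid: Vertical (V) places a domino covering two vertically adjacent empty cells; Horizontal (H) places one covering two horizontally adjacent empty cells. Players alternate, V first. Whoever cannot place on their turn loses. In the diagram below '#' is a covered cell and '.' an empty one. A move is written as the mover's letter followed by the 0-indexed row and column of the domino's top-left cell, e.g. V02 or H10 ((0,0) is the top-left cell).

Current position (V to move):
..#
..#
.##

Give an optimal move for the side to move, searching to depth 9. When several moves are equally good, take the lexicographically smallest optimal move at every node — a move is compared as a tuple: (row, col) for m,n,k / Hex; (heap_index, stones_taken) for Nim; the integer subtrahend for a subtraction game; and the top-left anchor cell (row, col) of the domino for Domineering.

V's best at [..#/..#/.##]: V00

p1 V@[..#/..#/.##]: V00[#.#/#.#/.##]+1* V01[.##/.##/.##]+1 V10[..#/#.#/###]-1
p2 H@[#.#/#.#/.##] terminal -1; root [..#/..#/.##] d9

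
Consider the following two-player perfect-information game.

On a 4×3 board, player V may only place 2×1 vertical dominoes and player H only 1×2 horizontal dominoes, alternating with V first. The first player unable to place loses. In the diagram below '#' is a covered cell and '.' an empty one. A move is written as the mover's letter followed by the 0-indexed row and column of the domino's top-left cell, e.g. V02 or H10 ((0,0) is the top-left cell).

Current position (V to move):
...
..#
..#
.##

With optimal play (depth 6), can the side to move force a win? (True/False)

[.../..#/..#/.##] V move#1: V00:+1/#../#.#/..#/.##*, V01:+1/.#./.##/..#/.##, V10:+1/.../#.#/#.#/.##, V11:+1/.../.##/.##/.##, V20:-1/.../..#/#.#/###
[#../#.#/..#/.##] H move#2: H01:-1/###/#.#/..#/.##*, H20:-1/#../#.#/###/.##
[###/#.#/..#/.##] V move#3: V11:+1/###/###/.##/.##*, V20:+1/###/#.#/#.#/###
[###/###/.##/.##] end (terminal -1, H#4); searched .../..#/..#/.## to 6

V winning at [.../..#/..#/.##]: True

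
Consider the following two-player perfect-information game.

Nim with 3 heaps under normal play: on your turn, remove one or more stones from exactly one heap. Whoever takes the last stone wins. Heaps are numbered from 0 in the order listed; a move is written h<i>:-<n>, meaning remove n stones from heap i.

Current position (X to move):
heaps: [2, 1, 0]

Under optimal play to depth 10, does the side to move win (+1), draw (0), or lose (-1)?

value((2,1,0), X) = +1

[(2,1,0)] X move#1: h0:-1:+1/(1,1,0)*, h0:-2:-1/(0,1,0), h1:-1:-1/(2,0,0)
[(1,1,0)] O move#2: h0:-1:-1/(0,1,0)*, h1:-1:-1/(1,0,0)
[(0,1,0)] X move#3: h1:-1:+1/(0,0,0)*
[(0,0,0)] end (terminal -1, O#4); searched (2,1,0) to 10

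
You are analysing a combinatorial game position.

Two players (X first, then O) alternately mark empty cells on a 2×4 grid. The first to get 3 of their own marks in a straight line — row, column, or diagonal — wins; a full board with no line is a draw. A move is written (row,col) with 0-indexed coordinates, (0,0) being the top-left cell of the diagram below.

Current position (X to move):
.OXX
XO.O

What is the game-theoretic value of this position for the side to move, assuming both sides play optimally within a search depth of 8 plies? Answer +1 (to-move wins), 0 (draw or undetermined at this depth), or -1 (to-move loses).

ply 1, X at .OXX/XO.O | (0,0)=-1→XOXX/XO.O; (1,2)=+0→.OXX/XOXO*
ply 2, O at .OXX/XOXO | (0,0)=+0→OOXX/XOXO*
ply 3: OOXX/XOXO is terminal +0 (X); from .OXX/XO.O depth 8

value(.OXX/XO.O, X) = 0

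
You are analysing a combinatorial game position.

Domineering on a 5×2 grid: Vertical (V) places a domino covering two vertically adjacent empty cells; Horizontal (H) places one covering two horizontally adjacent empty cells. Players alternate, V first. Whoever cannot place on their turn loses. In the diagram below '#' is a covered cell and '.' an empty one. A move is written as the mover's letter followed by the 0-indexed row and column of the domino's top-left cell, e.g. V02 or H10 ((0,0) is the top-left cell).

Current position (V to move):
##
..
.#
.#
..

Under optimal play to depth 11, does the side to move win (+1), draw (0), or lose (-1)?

ply 1, V at ##/../.#/.#/.. | V10=-1→##/#./##/.#/..*; V20=-1→##/../##/##/..; V30=-1→##/../.#/##/#.
ply 2, H at ##/#./##/.#/.. | H40=+1→##/#./##/.#/##*
ply 3: ##/#./##/.#/## is terminal -1 (V); from ##/../.#/.#/.. depth 11

value(##/../.#/.#/.., V) = -1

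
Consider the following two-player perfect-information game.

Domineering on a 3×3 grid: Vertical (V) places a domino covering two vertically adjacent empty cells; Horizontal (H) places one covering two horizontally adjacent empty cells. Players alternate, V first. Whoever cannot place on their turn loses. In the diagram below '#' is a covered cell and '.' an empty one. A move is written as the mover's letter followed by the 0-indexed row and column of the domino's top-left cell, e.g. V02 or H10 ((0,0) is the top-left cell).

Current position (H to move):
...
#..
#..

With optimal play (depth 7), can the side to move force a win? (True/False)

p1 H@[.../#../#..]: H00[##./#../#..]-1 H01[.##/#../#..]-1 H11[.../###/#..]+1* H21[.../#../###]-1
p2 V@[.../###/#..] terminal -1; root [.../#../#..] d7

H winning at [.../#../#..]: True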